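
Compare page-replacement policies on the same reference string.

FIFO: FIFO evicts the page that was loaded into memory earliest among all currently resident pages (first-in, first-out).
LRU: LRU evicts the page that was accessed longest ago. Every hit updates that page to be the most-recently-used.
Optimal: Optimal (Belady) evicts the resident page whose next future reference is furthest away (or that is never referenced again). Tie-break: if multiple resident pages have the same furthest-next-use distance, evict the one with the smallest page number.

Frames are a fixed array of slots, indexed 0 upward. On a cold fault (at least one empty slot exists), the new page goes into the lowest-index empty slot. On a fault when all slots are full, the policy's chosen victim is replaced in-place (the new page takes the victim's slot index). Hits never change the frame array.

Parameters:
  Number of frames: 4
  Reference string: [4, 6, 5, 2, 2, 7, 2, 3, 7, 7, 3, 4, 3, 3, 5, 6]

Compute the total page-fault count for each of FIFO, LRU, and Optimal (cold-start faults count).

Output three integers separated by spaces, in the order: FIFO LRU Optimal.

--- FIFO ---
  step 0: ref 4 -> FAULT, frames=[4,-,-,-] (faults so far: 1)
  step 1: ref 6 -> FAULT, frames=[4,6,-,-] (faults so far: 2)
  step 2: ref 5 -> FAULT, frames=[4,6,5,-] (faults so far: 3)
  step 3: ref 2 -> FAULT, frames=[4,6,5,2] (faults so far: 4)
  step 4: ref 2 -> HIT, frames=[4,6,5,2] (faults so far: 4)
  step 5: ref 7 -> FAULT, evict 4, frames=[7,6,5,2] (faults so far: 5)
  step 6: ref 2 -> HIT, frames=[7,6,5,2] (faults so far: 5)
  step 7: ref 3 -> FAULT, evict 6, frames=[7,3,5,2] (faults so far: 6)
  step 8: ref 7 -> HIT, frames=[7,3,5,2] (faults so far: 6)
  step 9: ref 7 -> HIT, frames=[7,3,5,2] (faults so far: 6)
  step 10: ref 3 -> HIT, frames=[7,3,5,2] (faults so far: 6)
  step 11: ref 4 -> FAULT, evict 5, frames=[7,3,4,2] (faults so far: 7)
  step 12: ref 3 -> HIT, frames=[7,3,4,2] (faults so far: 7)
  step 13: ref 3 -> HIT, frames=[7,3,4,2] (faults so far: 7)
  step 14: ref 5 -> FAULT, evict 2, frames=[7,3,4,5] (faults so far: 8)
  step 15: ref 6 -> FAULT, evict 7, frames=[6,3,4,5] (faults so far: 9)
  FIFO total faults: 9
--- LRU ---
  step 0: ref 4 -> FAULT, frames=[4,-,-,-] (faults so far: 1)
  step 1: ref 6 -> FAULT, frames=[4,6,-,-] (faults so far: 2)
  step 2: ref 5 -> FAULT, frames=[4,6,5,-] (faults so far: 3)
  step 3: ref 2 -> FAULT, frames=[4,6,5,2] (faults so far: 4)
  step 4: ref 2 -> HIT, frames=[4,6,5,2] (faults so far: 4)
  step 5: ref 7 -> FAULT, evict 4, frames=[7,6,5,2] (faults so far: 5)
  step 6: ref 2 -> HIT, frames=[7,6,5,2] (faults so far: 5)
  step 7: ref 3 -> FAULT, evict 6, frames=[7,3,5,2] (faults so far: 6)
  step 8: ref 7 -> HIT, frames=[7,3,5,2] (faults so far: 6)
  step 9: ref 7 -> HIT, frames=[7,3,5,2] (faults so far: 6)
  step 10: ref 3 -> HIT, frames=[7,3,5,2] (faults so far: 6)
  step 11: ref 4 -> FAULT, evict 5, frames=[7,3,4,2] (faults so far: 7)
  step 12: ref 3 -> HIT, frames=[7,3,4,2] (faults so far: 7)
  step 13: ref 3 -> HIT, frames=[7,3,4,2] (faults so far: 7)
  step 14: ref 5 -> FAULT, evict 2, frames=[7,3,4,5] (faults so far: 8)
  step 15: ref 6 -> FAULT, evict 7, frames=[6,3,4,5] (faults so far: 9)
  LRU total faults: 9
--- Optimal ---
  step 0: ref 4 -> FAULT, frames=[4,-,-,-] (faults so far: 1)
  step 1: ref 6 -> FAULT, frames=[4,6,-,-] (faults so far: 2)
  step 2: ref 5 -> FAULT, frames=[4,6,5,-] (faults so far: 3)
  step 3: ref 2 -> FAULT, frames=[4,6,5,2] (faults so far: 4)
  step 4: ref 2 -> HIT, frames=[4,6,5,2] (faults so far: 4)
  step 5: ref 7 -> FAULT, evict 6, frames=[4,7,5,2] (faults so far: 5)
  step 6: ref 2 -> HIT, frames=[4,7,5,2] (faults so far: 5)
  step 7: ref 3 -> FAULT, evict 2, frames=[4,7,5,3] (faults so far: 6)
  step 8: ref 7 -> HIT, frames=[4,7,5,3] (faults so far: 6)
  step 9: ref 7 -> HIT, frames=[4,7,5,3] (faults so far: 6)
  step 10: ref 3 -> HIT, frames=[4,7,5,3] (faults so far: 6)
  step 11: ref 4 -> HIT, frames=[4,7,5,3] (faults so far: 6)
  step 12: ref 3 -> HIT, frames=[4,7,5,3] (faults so far: 6)
  step 13: ref 3 -> HIT, frames=[4,7,5,3] (faults so far: 6)
  step 14: ref 5 -> HIT, frames=[4,7,5,3] (faults so far: 6)
  step 15: ref 6 -> FAULT, evict 3, frames=[4,7,5,6] (faults so far: 7)
  Optimal total faults: 7

Answer: 9 9 7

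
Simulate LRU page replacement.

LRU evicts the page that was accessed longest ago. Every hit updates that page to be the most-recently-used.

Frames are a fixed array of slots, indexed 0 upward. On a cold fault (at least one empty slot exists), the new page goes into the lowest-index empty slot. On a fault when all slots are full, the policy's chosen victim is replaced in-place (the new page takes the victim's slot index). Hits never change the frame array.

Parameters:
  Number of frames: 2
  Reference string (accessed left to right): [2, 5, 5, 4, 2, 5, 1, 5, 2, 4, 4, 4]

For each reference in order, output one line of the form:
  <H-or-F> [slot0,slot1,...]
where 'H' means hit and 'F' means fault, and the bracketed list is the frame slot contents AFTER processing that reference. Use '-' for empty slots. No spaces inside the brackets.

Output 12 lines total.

F [2,-]
F [2,5]
H [2,5]
F [4,5]
F [4,2]
F [5,2]
F [5,1]
H [5,1]
F [5,2]
F [4,2]
H [4,2]
H [4,2]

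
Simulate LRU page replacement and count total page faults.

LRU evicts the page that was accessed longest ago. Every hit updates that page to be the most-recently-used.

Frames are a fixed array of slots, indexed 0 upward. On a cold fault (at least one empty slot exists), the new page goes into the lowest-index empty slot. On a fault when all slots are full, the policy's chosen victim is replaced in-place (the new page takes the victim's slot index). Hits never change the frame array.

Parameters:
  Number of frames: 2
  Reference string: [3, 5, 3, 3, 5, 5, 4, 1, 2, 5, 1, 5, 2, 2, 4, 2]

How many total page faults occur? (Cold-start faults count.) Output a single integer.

Step 0: ref 3 → FAULT, frames=[3,-]
Step 1: ref 5 → FAULT, frames=[3,5]
Step 2: ref 3 → HIT, frames=[3,5]
Step 3: ref 3 → HIT, frames=[3,5]
Step 4: ref 5 → HIT, frames=[3,5]
Step 5: ref 5 → HIT, frames=[3,5]
Step 6: ref 4 → FAULT (evict 3), frames=[4,5]
Step 7: ref 1 → FAULT (evict 5), frames=[4,1]
Step 8: ref 2 → FAULT (evict 4), frames=[2,1]
Step 9: ref 5 → FAULT (evict 1), frames=[2,5]
Step 10: ref 1 → FAULT (evict 2), frames=[1,5]
Step 11: ref 5 → HIT, frames=[1,5]
Step 12: ref 2 → FAULT (evict 1), frames=[2,5]
Step 13: ref 2 → HIT, frames=[2,5]
Step 14: ref 4 → FAULT (evict 5), frames=[2,4]
Step 15: ref 2 → HIT, frames=[2,4]
Total faults: 9

Answer: 9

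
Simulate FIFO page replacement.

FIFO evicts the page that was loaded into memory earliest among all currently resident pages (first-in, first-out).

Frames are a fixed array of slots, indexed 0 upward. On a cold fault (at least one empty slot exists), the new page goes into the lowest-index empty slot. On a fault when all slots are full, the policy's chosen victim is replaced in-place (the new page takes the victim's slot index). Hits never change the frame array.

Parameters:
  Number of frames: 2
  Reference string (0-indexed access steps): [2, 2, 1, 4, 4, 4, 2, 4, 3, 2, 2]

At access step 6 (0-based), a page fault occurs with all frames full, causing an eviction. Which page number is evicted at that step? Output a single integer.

Answer: 1

Derivation:
Step 0: ref 2 -> FAULT, frames=[2,-]
Step 1: ref 2 -> HIT, frames=[2,-]
Step 2: ref 1 -> FAULT, frames=[2,1]
Step 3: ref 4 -> FAULT, evict 2, frames=[4,1]
Step 4: ref 4 -> HIT, frames=[4,1]
Step 5: ref 4 -> HIT, frames=[4,1]
Step 6: ref 2 -> FAULT, evict 1, frames=[4,2]
At step 6: evicted page 1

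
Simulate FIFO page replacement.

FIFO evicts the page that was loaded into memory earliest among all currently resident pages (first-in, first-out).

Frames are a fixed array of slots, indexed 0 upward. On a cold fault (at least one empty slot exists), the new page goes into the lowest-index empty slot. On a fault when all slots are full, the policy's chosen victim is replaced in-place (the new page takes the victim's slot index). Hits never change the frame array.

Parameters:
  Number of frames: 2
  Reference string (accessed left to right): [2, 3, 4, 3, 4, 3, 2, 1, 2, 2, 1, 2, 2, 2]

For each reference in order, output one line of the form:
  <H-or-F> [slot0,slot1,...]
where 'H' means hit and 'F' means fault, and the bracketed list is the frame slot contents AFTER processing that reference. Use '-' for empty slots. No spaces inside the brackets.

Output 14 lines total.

F [2,-]
F [2,3]
F [4,3]
H [4,3]
H [4,3]
H [4,3]
F [4,2]
F [1,2]
H [1,2]
H [1,2]
H [1,2]
H [1,2]
H [1,2]
H [1,2]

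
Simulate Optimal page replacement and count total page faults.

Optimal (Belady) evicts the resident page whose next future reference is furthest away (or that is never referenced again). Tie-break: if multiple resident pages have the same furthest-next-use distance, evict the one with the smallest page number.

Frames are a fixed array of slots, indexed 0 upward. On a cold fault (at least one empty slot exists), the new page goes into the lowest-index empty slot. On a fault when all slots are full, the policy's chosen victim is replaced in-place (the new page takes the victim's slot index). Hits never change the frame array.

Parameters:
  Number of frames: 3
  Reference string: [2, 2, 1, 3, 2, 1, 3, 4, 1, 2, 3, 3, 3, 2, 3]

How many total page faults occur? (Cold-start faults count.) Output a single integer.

Answer: 5

Derivation:
Step 0: ref 2 → FAULT, frames=[2,-,-]
Step 1: ref 2 → HIT, frames=[2,-,-]
Step 2: ref 1 → FAULT, frames=[2,1,-]
Step 3: ref 3 → FAULT, frames=[2,1,3]
Step 4: ref 2 → HIT, frames=[2,1,3]
Step 5: ref 1 → HIT, frames=[2,1,3]
Step 6: ref 3 → HIT, frames=[2,1,3]
Step 7: ref 4 → FAULT (evict 3), frames=[2,1,4]
Step 8: ref 1 → HIT, frames=[2,1,4]
Step 9: ref 2 → HIT, frames=[2,1,4]
Step 10: ref 3 → FAULT (evict 1), frames=[2,3,4]
Step 11: ref 3 → HIT, frames=[2,3,4]
Step 12: ref 3 → HIT, frames=[2,3,4]
Step 13: ref 2 → HIT, frames=[2,3,4]
Step 14: ref 3 → HIT, frames=[2,3,4]
Total faults: 5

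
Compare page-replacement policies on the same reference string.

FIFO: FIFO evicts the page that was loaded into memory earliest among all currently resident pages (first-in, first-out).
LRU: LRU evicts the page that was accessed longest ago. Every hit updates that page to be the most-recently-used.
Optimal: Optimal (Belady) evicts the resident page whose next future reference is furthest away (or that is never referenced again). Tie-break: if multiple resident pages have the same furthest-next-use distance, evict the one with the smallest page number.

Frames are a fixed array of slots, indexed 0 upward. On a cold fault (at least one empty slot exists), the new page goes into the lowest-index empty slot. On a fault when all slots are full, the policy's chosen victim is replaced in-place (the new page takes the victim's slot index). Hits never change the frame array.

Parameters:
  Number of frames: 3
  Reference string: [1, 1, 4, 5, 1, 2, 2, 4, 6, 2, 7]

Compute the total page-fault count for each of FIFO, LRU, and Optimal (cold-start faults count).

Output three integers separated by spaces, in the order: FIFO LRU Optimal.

--- FIFO ---
  step 0: ref 1 -> FAULT, frames=[1,-,-] (faults so far: 1)
  step 1: ref 1 -> HIT, frames=[1,-,-] (faults so far: 1)
  step 2: ref 4 -> FAULT, frames=[1,4,-] (faults so far: 2)
  step 3: ref 5 -> FAULT, frames=[1,4,5] (faults so far: 3)
  step 4: ref 1 -> HIT, frames=[1,4,5] (faults so far: 3)
  step 5: ref 2 -> FAULT, evict 1, frames=[2,4,5] (faults so far: 4)
  step 6: ref 2 -> HIT, frames=[2,4,5] (faults so far: 4)
  step 7: ref 4 -> HIT, frames=[2,4,5] (faults so far: 4)
  step 8: ref 6 -> FAULT, evict 4, frames=[2,6,5] (faults so far: 5)
  step 9: ref 2 -> HIT, frames=[2,6,5] (faults so far: 5)
  step 10: ref 7 -> FAULT, evict 5, frames=[2,6,7] (faults so far: 6)
  FIFO total faults: 6
--- LRU ---
  step 0: ref 1 -> FAULT, frames=[1,-,-] (faults so far: 1)
  step 1: ref 1 -> HIT, frames=[1,-,-] (faults so far: 1)
  step 2: ref 4 -> FAULT, frames=[1,4,-] (faults so far: 2)
  step 3: ref 5 -> FAULT, frames=[1,4,5] (faults so far: 3)
  step 4: ref 1 -> HIT, frames=[1,4,5] (faults so far: 3)
  step 5: ref 2 -> FAULT, evict 4, frames=[1,2,5] (faults so far: 4)
  step 6: ref 2 -> HIT, frames=[1,2,5] (faults so far: 4)
  step 7: ref 4 -> FAULT, evict 5, frames=[1,2,4] (faults so far: 5)
  step 8: ref 6 -> FAULT, evict 1, frames=[6,2,4] (faults so far: 6)
  step 9: ref 2 -> HIT, frames=[6,2,4] (faults so far: 6)
  step 10: ref 7 -> FAULT, evict 4, frames=[6,2,7] (faults so far: 7)
  LRU total faults: 7
--- Optimal ---
  step 0: ref 1 -> FAULT, frames=[1,-,-] (faults so far: 1)
  step 1: ref 1 -> HIT, frames=[1,-,-] (faults so far: 1)
  step 2: ref 4 -> FAULT, frames=[1,4,-] (faults so far: 2)
  step 3: ref 5 -> FAULT, frames=[1,4,5] (faults so far: 3)
  step 4: ref 1 -> HIT, frames=[1,4,5] (faults so far: 3)
  step 5: ref 2 -> FAULT, evict 1, frames=[2,4,5] (faults so far: 4)
  step 6: ref 2 -> HIT, frames=[2,4,5] (faults so far: 4)
  step 7: ref 4 -> HIT, frames=[2,4,5] (faults so far: 4)
  step 8: ref 6 -> FAULT, evict 4, frames=[2,6,5] (faults so far: 5)
  step 9: ref 2 -> HIT, frames=[2,6,5] (faults so far: 5)
  step 10: ref 7 -> FAULT, evict 2, frames=[7,6,5] (faults so far: 6)
  Optimal total faults: 6

Answer: 6 7 6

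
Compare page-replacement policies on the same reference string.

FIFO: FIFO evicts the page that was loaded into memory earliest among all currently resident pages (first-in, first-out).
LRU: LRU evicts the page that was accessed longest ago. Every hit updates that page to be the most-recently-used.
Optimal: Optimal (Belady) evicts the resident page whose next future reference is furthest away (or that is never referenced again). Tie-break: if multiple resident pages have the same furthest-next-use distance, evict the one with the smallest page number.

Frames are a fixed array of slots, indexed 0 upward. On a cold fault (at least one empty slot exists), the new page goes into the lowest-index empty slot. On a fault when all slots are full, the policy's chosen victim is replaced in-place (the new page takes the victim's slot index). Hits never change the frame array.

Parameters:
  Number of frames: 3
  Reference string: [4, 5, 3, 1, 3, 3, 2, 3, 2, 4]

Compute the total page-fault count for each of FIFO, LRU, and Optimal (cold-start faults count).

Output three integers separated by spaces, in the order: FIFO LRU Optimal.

Answer: 6 6 5

Derivation:
--- FIFO ---
  step 0: ref 4 -> FAULT, frames=[4,-,-] (faults so far: 1)
  step 1: ref 5 -> FAULT, frames=[4,5,-] (faults so far: 2)
  step 2: ref 3 -> FAULT, frames=[4,5,3] (faults so far: 3)
  step 3: ref 1 -> FAULT, evict 4, frames=[1,5,3] (faults so far: 4)
  step 4: ref 3 -> HIT, frames=[1,5,3] (faults so far: 4)
  step 5: ref 3 -> HIT, frames=[1,5,3] (faults so far: 4)
  step 6: ref 2 -> FAULT, evict 5, frames=[1,2,3] (faults so far: 5)
  step 7: ref 3 -> HIT, frames=[1,2,3] (faults so far: 5)
  step 8: ref 2 -> HIT, frames=[1,2,3] (faults so far: 5)
  step 9: ref 4 -> FAULT, evict 3, frames=[1,2,4] (faults so far: 6)
  FIFO total faults: 6
--- LRU ---
  step 0: ref 4 -> FAULT, frames=[4,-,-] (faults so far: 1)
  step 1: ref 5 -> FAULT, frames=[4,5,-] (faults so far: 2)
  step 2: ref 3 -> FAULT, frames=[4,5,3] (faults so far: 3)
  step 3: ref 1 -> FAULT, evict 4, frames=[1,5,3] (faults so far: 4)
  step 4: ref 3 -> HIT, frames=[1,5,3] (faults so far: 4)
  step 5: ref 3 -> HIT, frames=[1,5,3] (faults so far: 4)
  step 6: ref 2 -> FAULT, evict 5, frames=[1,2,3] (faults so far: 5)
  step 7: ref 3 -> HIT, frames=[1,2,3] (faults so far: 5)
  step 8: ref 2 -> HIT, frames=[1,2,3] (faults so far: 5)
  step 9: ref 4 -> FAULT, evict 1, frames=[4,2,3] (faults so far: 6)
  LRU total faults: 6
--- Optimal ---
  step 0: ref 4 -> FAULT, frames=[4,-,-] (faults so far: 1)
  step 1: ref 5 -> FAULT, frames=[4,5,-] (faults so far: 2)
  step 2: ref 3 -> FAULT, frames=[4,5,3] (faults so far: 3)
  step 3: ref 1 -> FAULT, evict 5, frames=[4,1,3] (faults so far: 4)
  step 4: ref 3 -> HIT, frames=[4,1,3] (faults so far: 4)
  step 5: ref 3 -> HIT, frames=[4,1,3] (faults so far: 4)
  step 6: ref 2 -> FAULT, evict 1, frames=[4,2,3] (faults so far: 5)
  step 7: ref 3 -> HIT, frames=[4,2,3] (faults so far: 5)
  step 8: ref 2 -> HIT, frames=[4,2,3] (faults so far: 5)
  step 9: ref 4 -> HIT, frames=[4,2,3] (faults so far: 5)
  Optimal total faults: 5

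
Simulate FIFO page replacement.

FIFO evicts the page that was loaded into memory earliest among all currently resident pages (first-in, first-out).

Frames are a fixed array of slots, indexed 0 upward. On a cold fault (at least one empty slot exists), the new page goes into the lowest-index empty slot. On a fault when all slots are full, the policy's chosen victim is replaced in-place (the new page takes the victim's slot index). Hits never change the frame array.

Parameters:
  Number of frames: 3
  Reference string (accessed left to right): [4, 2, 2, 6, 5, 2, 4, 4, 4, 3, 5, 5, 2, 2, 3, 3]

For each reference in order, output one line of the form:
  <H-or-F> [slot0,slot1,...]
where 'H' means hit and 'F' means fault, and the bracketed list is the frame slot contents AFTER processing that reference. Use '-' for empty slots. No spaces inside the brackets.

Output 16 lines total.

F [4,-,-]
F [4,2,-]
H [4,2,-]
F [4,2,6]
F [5,2,6]
H [5,2,6]
F [5,4,6]
H [5,4,6]
H [5,4,6]
F [5,4,3]
H [5,4,3]
H [5,4,3]
F [2,4,3]
H [2,4,3]
H [2,4,3]
H [2,4,3]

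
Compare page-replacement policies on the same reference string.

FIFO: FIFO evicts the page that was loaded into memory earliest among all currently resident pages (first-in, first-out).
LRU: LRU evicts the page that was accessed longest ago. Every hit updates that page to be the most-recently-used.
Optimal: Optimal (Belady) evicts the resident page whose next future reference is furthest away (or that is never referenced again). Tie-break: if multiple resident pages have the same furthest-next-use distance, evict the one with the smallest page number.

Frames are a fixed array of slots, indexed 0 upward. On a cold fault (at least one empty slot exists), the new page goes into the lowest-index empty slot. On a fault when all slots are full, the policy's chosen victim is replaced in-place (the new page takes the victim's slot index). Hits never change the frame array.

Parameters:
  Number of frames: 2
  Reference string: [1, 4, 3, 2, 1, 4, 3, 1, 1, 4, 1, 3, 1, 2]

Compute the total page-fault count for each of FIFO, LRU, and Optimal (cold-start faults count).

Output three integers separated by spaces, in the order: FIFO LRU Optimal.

--- FIFO ---
  step 0: ref 1 -> FAULT, frames=[1,-] (faults so far: 1)
  step 1: ref 4 -> FAULT, frames=[1,4] (faults so far: 2)
  step 2: ref 3 -> FAULT, evict 1, frames=[3,4] (faults so far: 3)
  step 3: ref 2 -> FAULT, evict 4, frames=[3,2] (faults so far: 4)
  step 4: ref 1 -> FAULT, evict 3, frames=[1,2] (faults so far: 5)
  step 5: ref 4 -> FAULT, evict 2, frames=[1,4] (faults so far: 6)
  step 6: ref 3 -> FAULT, evict 1, frames=[3,4] (faults so far: 7)
  step 7: ref 1 -> FAULT, evict 4, frames=[3,1] (faults so far: 8)
  step 8: ref 1 -> HIT, frames=[3,1] (faults so far: 8)
  step 9: ref 4 -> FAULT, evict 3, frames=[4,1] (faults so far: 9)
  step 10: ref 1 -> HIT, frames=[4,1] (faults so far: 9)
  step 11: ref 3 -> FAULT, evict 1, frames=[4,3] (faults so far: 10)
  step 12: ref 1 -> FAULT, evict 4, frames=[1,3] (faults so far: 11)
  step 13: ref 2 -> FAULT, evict 3, frames=[1,2] (faults so far: 12)
  FIFO total faults: 12
--- LRU ---
  step 0: ref 1 -> FAULT, frames=[1,-] (faults so far: 1)
  step 1: ref 4 -> FAULT, frames=[1,4] (faults so far: 2)
  step 2: ref 3 -> FAULT, evict 1, frames=[3,4] (faults so far: 3)
  step 3: ref 2 -> FAULT, evict 4, frames=[3,2] (faults so far: 4)
  step 4: ref 1 -> FAULT, evict 3, frames=[1,2] (faults so far: 5)
  step 5: ref 4 -> FAULT, evict 2, frames=[1,4] (faults so far: 6)
  step 6: ref 3 -> FAULT, evict 1, frames=[3,4] (faults so far: 7)
  step 7: ref 1 -> FAULT, evict 4, frames=[3,1] (faults so far: 8)
  step 8: ref 1 -> HIT, frames=[3,1] (faults so far: 8)
  step 9: ref 4 -> FAULT, evict 3, frames=[4,1] (faults so far: 9)
  step 10: ref 1 -> HIT, frames=[4,1] (faults so far: 9)
  step 11: ref 3 -> FAULT, evict 4, frames=[3,1] (faults so far: 10)
  step 12: ref 1 -> HIT, frames=[3,1] (faults so far: 10)
  step 13: ref 2 -> FAULT, evict 3, frames=[2,1] (faults so far: 11)
  LRU total faults: 11
--- Optimal ---
  step 0: ref 1 -> FAULT, frames=[1,-] (faults so far: 1)
  step 1: ref 4 -> FAULT, frames=[1,4] (faults so far: 2)
  step 2: ref 3 -> FAULT, evict 4, frames=[1,3] (faults so far: 3)
  step 3: ref 2 -> FAULT, evict 3, frames=[1,2] (faults so far: 4)
  step 4: ref 1 -> HIT, frames=[1,2] (faults so far: 4)
  step 5: ref 4 -> FAULT, evict 2, frames=[1,4] (faults so far: 5)
  step 6: ref 3 -> FAULT, evict 4, frames=[1,3] (faults so far: 6)
  step 7: ref 1 -> HIT, frames=[1,3] (faults so far: 6)
  step 8: ref 1 -> HIT, frames=[1,3] (faults so far: 6)
  step 9: ref 4 -> FAULT, evict 3, frames=[1,4] (faults so far: 7)
  step 10: ref 1 -> HIT, frames=[1,4] (faults so far: 7)
  step 11: ref 3 -> FAULT, evict 4, frames=[1,3] (faults so far: 8)
  step 12: ref 1 -> HIT, frames=[1,3] (faults so far: 8)
  step 13: ref 2 -> FAULT, evict 1, frames=[2,3] (faults so far: 9)
  Optimal total faults: 9

Answer: 12 11 9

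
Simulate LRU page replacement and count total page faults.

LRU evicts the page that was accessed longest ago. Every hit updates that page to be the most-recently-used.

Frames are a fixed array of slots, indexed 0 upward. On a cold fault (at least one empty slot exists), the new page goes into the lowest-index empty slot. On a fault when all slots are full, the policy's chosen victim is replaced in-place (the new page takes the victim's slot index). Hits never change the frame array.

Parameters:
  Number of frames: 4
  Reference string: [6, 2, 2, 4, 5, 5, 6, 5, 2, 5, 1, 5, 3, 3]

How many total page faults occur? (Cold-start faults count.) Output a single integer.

Answer: 6

Derivation:
Step 0: ref 6 → FAULT, frames=[6,-,-,-]
Step 1: ref 2 → FAULT, frames=[6,2,-,-]
Step 2: ref 2 → HIT, frames=[6,2,-,-]
Step 3: ref 4 → FAULT, frames=[6,2,4,-]
Step 4: ref 5 → FAULT, frames=[6,2,4,5]
Step 5: ref 5 → HIT, frames=[6,2,4,5]
Step 6: ref 6 → HIT, frames=[6,2,4,5]
Step 7: ref 5 → HIT, frames=[6,2,4,5]
Step 8: ref 2 → HIT, frames=[6,2,4,5]
Step 9: ref 5 → HIT, frames=[6,2,4,5]
Step 10: ref 1 → FAULT (evict 4), frames=[6,2,1,5]
Step 11: ref 5 → HIT, frames=[6,2,1,5]
Step 12: ref 3 → FAULT (evict 6), frames=[3,2,1,5]
Step 13: ref 3 → HIT, frames=[3,2,1,5]
Total faults: 6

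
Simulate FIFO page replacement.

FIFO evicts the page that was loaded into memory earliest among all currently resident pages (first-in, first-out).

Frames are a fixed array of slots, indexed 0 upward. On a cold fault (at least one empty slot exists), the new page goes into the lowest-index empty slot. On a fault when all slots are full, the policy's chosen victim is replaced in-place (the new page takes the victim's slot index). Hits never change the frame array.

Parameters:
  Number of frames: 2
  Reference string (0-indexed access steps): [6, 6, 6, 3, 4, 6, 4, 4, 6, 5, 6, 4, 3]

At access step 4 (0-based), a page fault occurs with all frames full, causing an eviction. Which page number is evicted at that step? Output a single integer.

Step 0: ref 6 -> FAULT, frames=[6,-]
Step 1: ref 6 -> HIT, frames=[6,-]
Step 2: ref 6 -> HIT, frames=[6,-]
Step 3: ref 3 -> FAULT, frames=[6,3]
Step 4: ref 4 -> FAULT, evict 6, frames=[4,3]
At step 4: evicted page 6

Answer: 6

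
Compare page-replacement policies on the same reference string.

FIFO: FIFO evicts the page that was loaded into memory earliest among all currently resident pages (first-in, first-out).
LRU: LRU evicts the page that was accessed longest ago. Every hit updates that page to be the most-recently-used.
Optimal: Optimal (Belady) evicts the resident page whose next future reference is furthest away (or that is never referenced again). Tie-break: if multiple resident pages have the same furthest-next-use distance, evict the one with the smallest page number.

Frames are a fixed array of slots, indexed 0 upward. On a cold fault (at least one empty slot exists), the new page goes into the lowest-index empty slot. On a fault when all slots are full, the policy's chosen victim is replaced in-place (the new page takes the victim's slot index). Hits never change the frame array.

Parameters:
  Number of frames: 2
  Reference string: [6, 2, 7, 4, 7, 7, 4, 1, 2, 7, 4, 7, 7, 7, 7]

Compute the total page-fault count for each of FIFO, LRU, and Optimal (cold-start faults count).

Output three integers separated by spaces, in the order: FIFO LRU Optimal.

--- FIFO ---
  step 0: ref 6 -> FAULT, frames=[6,-] (faults so far: 1)
  step 1: ref 2 -> FAULT, frames=[6,2] (faults so far: 2)
  step 2: ref 7 -> FAULT, evict 6, frames=[7,2] (faults so far: 3)
  step 3: ref 4 -> FAULT, evict 2, frames=[7,4] (faults so far: 4)
  step 4: ref 7 -> HIT, frames=[7,4] (faults so far: 4)
  step 5: ref 7 -> HIT, frames=[7,4] (faults so far: 4)
  step 6: ref 4 -> HIT, frames=[7,4] (faults so far: 4)
  step 7: ref 1 -> FAULT, evict 7, frames=[1,4] (faults so far: 5)
  step 8: ref 2 -> FAULT, evict 4, frames=[1,2] (faults so far: 6)
  step 9: ref 7 -> FAULT, evict 1, frames=[7,2] (faults so far: 7)
  step 10: ref 4 -> FAULT, evict 2, frames=[7,4] (faults so far: 8)
  step 11: ref 7 -> HIT, frames=[7,4] (faults so far: 8)
  step 12: ref 7 -> HIT, frames=[7,4] (faults so far: 8)
  step 13: ref 7 -> HIT, frames=[7,4] (faults so far: 8)
  step 14: ref 7 -> HIT, frames=[7,4] (faults so far: 8)
  FIFO total faults: 8
--- LRU ---
  step 0: ref 6 -> FAULT, frames=[6,-] (faults so far: 1)
  step 1: ref 2 -> FAULT, frames=[6,2] (faults so far: 2)
  step 2: ref 7 -> FAULT, evict 6, frames=[7,2] (faults so far: 3)
  step 3: ref 4 -> FAULT, evict 2, frames=[7,4] (faults so far: 4)
  step 4: ref 7 -> HIT, frames=[7,4] (faults so far: 4)
  step 5: ref 7 -> HIT, frames=[7,4] (faults so far: 4)
  step 6: ref 4 -> HIT, frames=[7,4] (faults so far: 4)
  step 7: ref 1 -> FAULT, evict 7, frames=[1,4] (faults so far: 5)
  step 8: ref 2 -> FAULT, evict 4, frames=[1,2] (faults so far: 6)
  step 9: ref 7 -> FAULT, evict 1, frames=[7,2] (faults so far: 7)
  step 10: ref 4 -> FAULT, evict 2, frames=[7,4] (faults so far: 8)
  step 11: ref 7 -> HIT, frames=[7,4] (faults so far: 8)
  step 12: ref 7 -> HIT, frames=[7,4] (faults so far: 8)
  step 13: ref 7 -> HIT, frames=[7,4] (faults so far: 8)
  step 14: ref 7 -> HIT, frames=[7,4] (faults so far: 8)
  LRU total faults: 8
--- Optimal ---
  step 0: ref 6 -> FAULT, frames=[6,-] (faults so far: 1)
  step 1: ref 2 -> FAULT, frames=[6,2] (faults so far: 2)
  step 2: ref 7 -> FAULT, evict 6, frames=[7,2] (faults so far: 3)
  step 3: ref 4 -> FAULT, evict 2, frames=[7,4] (faults so far: 4)
  step 4: ref 7 -> HIT, frames=[7,4] (faults so far: 4)
  step 5: ref 7 -> HIT, frames=[7,4] (faults so far: 4)
  step 6: ref 4 -> HIT, frames=[7,4] (faults so far: 4)
  step 7: ref 1 -> FAULT, evict 4, frames=[7,1] (faults so far: 5)
  step 8: ref 2 -> FAULT, evict 1, frames=[7,2] (faults so far: 6)
  step 9: ref 7 -> HIT, frames=[7,2] (faults so far: 6)
  step 10: ref 4 -> FAULT, evict 2, frames=[7,4] (faults so far: 7)
  step 11: ref 7 -> HIT, frames=[7,4] (faults so far: 7)
  step 12: ref 7 -> HIT, frames=[7,4] (faults so far: 7)
  step 13: ref 7 -> HIT, frames=[7,4] (faults so far: 7)
  step 14: ref 7 -> HIT, frames=[7,4] (faults so far: 7)
  Optimal total faults: 7

Answer: 8 8 7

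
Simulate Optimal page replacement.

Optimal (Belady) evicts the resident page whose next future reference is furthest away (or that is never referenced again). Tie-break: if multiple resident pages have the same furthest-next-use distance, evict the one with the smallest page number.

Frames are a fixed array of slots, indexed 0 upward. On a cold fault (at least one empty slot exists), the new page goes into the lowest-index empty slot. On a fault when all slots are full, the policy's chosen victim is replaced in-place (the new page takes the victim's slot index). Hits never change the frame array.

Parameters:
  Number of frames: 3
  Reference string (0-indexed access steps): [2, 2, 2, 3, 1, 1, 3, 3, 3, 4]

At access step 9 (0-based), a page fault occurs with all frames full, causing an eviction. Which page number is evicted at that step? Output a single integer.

Step 0: ref 2 -> FAULT, frames=[2,-,-]
Step 1: ref 2 -> HIT, frames=[2,-,-]
Step 2: ref 2 -> HIT, frames=[2,-,-]
Step 3: ref 3 -> FAULT, frames=[2,3,-]
Step 4: ref 1 -> FAULT, frames=[2,3,1]
Step 5: ref 1 -> HIT, frames=[2,3,1]
Step 6: ref 3 -> HIT, frames=[2,3,1]
Step 7: ref 3 -> HIT, frames=[2,3,1]
Step 8: ref 3 -> HIT, frames=[2,3,1]
Step 9: ref 4 -> FAULT, evict 1, frames=[2,3,4]
At step 9: evicted page 1

Answer: 1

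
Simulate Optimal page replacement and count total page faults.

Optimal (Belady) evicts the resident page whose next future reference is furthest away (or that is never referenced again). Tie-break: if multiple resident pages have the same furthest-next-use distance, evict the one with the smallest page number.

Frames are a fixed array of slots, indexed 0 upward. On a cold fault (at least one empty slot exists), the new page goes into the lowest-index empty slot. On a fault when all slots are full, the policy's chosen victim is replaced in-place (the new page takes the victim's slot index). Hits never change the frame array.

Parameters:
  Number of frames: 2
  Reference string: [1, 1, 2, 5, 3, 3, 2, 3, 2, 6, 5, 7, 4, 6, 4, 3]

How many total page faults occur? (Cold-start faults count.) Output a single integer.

Answer: 9

Derivation:
Step 0: ref 1 → FAULT, frames=[1,-]
Step 1: ref 1 → HIT, frames=[1,-]
Step 2: ref 2 → FAULT, frames=[1,2]
Step 3: ref 5 → FAULT (evict 1), frames=[5,2]
Step 4: ref 3 → FAULT (evict 5), frames=[3,2]
Step 5: ref 3 → HIT, frames=[3,2]
Step 6: ref 2 → HIT, frames=[3,2]
Step 7: ref 3 → HIT, frames=[3,2]
Step 8: ref 2 → HIT, frames=[3,2]
Step 9: ref 6 → FAULT (evict 2), frames=[3,6]
Step 10: ref 5 → FAULT (evict 3), frames=[5,6]
Step 11: ref 7 → FAULT (evict 5), frames=[7,6]
Step 12: ref 4 → FAULT (evict 7), frames=[4,6]
Step 13: ref 6 → HIT, frames=[4,6]
Step 14: ref 4 → HIT, frames=[4,6]
Step 15: ref 3 → FAULT (evict 4), frames=[3,6]
Total faults: 9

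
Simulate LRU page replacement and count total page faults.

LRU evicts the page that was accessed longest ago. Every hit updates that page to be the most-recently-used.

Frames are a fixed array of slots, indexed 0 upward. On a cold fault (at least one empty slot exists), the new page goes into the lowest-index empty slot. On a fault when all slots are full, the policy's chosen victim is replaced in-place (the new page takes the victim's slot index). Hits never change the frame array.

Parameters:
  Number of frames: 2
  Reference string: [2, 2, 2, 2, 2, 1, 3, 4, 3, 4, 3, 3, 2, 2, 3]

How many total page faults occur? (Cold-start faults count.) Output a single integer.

Answer: 5

Derivation:
Step 0: ref 2 → FAULT, frames=[2,-]
Step 1: ref 2 → HIT, frames=[2,-]
Step 2: ref 2 → HIT, frames=[2,-]
Step 3: ref 2 → HIT, frames=[2,-]
Step 4: ref 2 → HIT, frames=[2,-]
Step 5: ref 1 → FAULT, frames=[2,1]
Step 6: ref 3 → FAULT (evict 2), frames=[3,1]
Step 7: ref 4 → FAULT (evict 1), frames=[3,4]
Step 8: ref 3 → HIT, frames=[3,4]
Step 9: ref 4 → HIT, frames=[3,4]
Step 10: ref 3 → HIT, frames=[3,4]
Step 11: ref 3 → HIT, frames=[3,4]
Step 12: ref 2 → FAULT (evict 4), frames=[3,2]
Step 13: ref 2 → HIT, frames=[3,2]
Step 14: ref 3 → HIT, frames=[3,2]
Total faults: 5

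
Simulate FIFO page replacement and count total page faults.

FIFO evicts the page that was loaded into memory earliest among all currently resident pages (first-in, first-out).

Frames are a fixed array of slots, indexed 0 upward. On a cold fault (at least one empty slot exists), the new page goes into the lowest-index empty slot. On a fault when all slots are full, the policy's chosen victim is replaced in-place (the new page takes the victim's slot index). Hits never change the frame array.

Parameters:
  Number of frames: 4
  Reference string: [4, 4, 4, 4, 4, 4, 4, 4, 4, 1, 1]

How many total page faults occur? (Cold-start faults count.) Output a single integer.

Step 0: ref 4 → FAULT, frames=[4,-,-,-]
Step 1: ref 4 → HIT, frames=[4,-,-,-]
Step 2: ref 4 → HIT, frames=[4,-,-,-]
Step 3: ref 4 → HIT, frames=[4,-,-,-]
Step 4: ref 4 → HIT, frames=[4,-,-,-]
Step 5: ref 4 → HIT, frames=[4,-,-,-]
Step 6: ref 4 → HIT, frames=[4,-,-,-]
Step 7: ref 4 → HIT, frames=[4,-,-,-]
Step 8: ref 4 → HIT, frames=[4,-,-,-]
Step 9: ref 1 → FAULT, frames=[4,1,-,-]
Step 10: ref 1 → HIT, frames=[4,1,-,-]
Total faults: 2

Answer: 2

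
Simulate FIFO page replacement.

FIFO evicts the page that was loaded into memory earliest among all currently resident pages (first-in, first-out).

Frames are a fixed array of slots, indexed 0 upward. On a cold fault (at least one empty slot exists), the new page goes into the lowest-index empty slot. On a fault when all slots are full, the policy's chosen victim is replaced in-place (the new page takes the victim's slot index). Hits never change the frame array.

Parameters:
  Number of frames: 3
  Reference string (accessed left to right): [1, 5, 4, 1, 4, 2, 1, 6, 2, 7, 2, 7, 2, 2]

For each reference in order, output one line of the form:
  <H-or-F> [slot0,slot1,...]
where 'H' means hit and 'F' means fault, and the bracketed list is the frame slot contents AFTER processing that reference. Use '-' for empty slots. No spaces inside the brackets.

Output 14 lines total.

F [1,-,-]
F [1,5,-]
F [1,5,4]
H [1,5,4]
H [1,5,4]
F [2,5,4]
F [2,1,4]
F [2,1,6]
H [2,1,6]
F [7,1,6]
F [7,2,6]
H [7,2,6]
H [7,2,6]
H [7,2,6]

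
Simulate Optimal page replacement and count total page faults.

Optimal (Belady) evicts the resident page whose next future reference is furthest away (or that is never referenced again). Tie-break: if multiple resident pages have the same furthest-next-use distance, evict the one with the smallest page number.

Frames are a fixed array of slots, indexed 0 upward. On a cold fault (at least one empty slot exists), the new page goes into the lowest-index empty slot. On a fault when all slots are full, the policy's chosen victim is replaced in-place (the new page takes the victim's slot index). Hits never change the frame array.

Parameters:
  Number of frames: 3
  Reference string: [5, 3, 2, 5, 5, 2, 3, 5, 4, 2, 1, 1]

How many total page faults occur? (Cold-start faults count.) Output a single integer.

Step 0: ref 5 → FAULT, frames=[5,-,-]
Step 1: ref 3 → FAULT, frames=[5,3,-]
Step 2: ref 2 → FAULT, frames=[5,3,2]
Step 3: ref 5 → HIT, frames=[5,3,2]
Step 4: ref 5 → HIT, frames=[5,3,2]
Step 5: ref 2 → HIT, frames=[5,3,2]
Step 6: ref 3 → HIT, frames=[5,3,2]
Step 7: ref 5 → HIT, frames=[5,3,2]
Step 8: ref 4 → FAULT (evict 3), frames=[5,4,2]
Step 9: ref 2 → HIT, frames=[5,4,2]
Step 10: ref 1 → FAULT (evict 2), frames=[5,4,1]
Step 11: ref 1 → HIT, frames=[5,4,1]
Total faults: 5

Answer: 5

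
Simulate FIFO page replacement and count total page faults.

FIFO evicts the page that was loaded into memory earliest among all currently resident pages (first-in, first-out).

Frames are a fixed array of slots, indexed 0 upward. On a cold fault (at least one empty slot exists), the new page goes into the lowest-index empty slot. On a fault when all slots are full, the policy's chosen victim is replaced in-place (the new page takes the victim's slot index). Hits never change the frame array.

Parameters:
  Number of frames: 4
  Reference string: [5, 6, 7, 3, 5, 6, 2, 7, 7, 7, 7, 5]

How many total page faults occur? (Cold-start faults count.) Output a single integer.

Step 0: ref 5 → FAULT, frames=[5,-,-,-]
Step 1: ref 6 → FAULT, frames=[5,6,-,-]
Step 2: ref 7 → FAULT, frames=[5,6,7,-]
Step 3: ref 3 → FAULT, frames=[5,6,7,3]
Step 4: ref 5 → HIT, frames=[5,6,7,3]
Step 5: ref 6 → HIT, frames=[5,6,7,3]
Step 6: ref 2 → FAULT (evict 5), frames=[2,6,7,3]
Step 7: ref 7 → HIT, frames=[2,6,7,3]
Step 8: ref 7 → HIT, frames=[2,6,7,3]
Step 9: ref 7 → HIT, frames=[2,6,7,3]
Step 10: ref 7 → HIT, frames=[2,6,7,3]
Step 11: ref 5 → FAULT (evict 6), frames=[2,5,7,3]
Total faults: 6

Answer: 6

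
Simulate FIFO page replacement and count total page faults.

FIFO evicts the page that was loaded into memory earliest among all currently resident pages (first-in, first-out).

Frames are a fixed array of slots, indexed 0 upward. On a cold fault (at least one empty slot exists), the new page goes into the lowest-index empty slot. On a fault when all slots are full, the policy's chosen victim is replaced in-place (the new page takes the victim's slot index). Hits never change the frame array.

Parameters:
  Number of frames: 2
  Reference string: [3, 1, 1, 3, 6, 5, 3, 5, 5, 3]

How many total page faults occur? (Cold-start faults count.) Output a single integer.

Step 0: ref 3 → FAULT, frames=[3,-]
Step 1: ref 1 → FAULT, frames=[3,1]
Step 2: ref 1 → HIT, frames=[3,1]
Step 3: ref 3 → HIT, frames=[3,1]
Step 4: ref 6 → FAULT (evict 3), frames=[6,1]
Step 5: ref 5 → FAULT (evict 1), frames=[6,5]
Step 6: ref 3 → FAULT (evict 6), frames=[3,5]
Step 7: ref 5 → HIT, frames=[3,5]
Step 8: ref 5 → HIT, frames=[3,5]
Step 9: ref 3 → HIT, frames=[3,5]
Total faults: 5

Answer: 5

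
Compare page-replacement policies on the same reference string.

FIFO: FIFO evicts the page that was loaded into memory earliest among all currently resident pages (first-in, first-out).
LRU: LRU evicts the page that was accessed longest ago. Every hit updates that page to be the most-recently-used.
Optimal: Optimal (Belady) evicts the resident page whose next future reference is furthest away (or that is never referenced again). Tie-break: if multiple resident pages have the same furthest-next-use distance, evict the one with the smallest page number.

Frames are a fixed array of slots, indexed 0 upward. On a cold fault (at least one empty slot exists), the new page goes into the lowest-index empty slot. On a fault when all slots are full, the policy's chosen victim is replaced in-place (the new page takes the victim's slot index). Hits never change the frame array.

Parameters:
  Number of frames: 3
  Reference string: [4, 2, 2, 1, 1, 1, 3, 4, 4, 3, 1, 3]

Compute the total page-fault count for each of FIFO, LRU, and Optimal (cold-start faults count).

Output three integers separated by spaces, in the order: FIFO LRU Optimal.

Answer: 5 5 4

Derivation:
--- FIFO ---
  step 0: ref 4 -> FAULT, frames=[4,-,-] (faults so far: 1)
  step 1: ref 2 -> FAULT, frames=[4,2,-] (faults so far: 2)
  step 2: ref 2 -> HIT, frames=[4,2,-] (faults so far: 2)
  step 3: ref 1 -> FAULT, frames=[4,2,1] (faults so far: 3)
  step 4: ref 1 -> HIT, frames=[4,2,1] (faults so far: 3)
  step 5: ref 1 -> HIT, frames=[4,2,1] (faults so far: 3)
  step 6: ref 3 -> FAULT, evict 4, frames=[3,2,1] (faults so far: 4)
  step 7: ref 4 -> FAULT, evict 2, frames=[3,4,1] (faults so far: 5)
  step 8: ref 4 -> HIT, frames=[3,4,1] (faults so far: 5)
  step 9: ref 3 -> HIT, frames=[3,4,1] (faults so far: 5)
  step 10: ref 1 -> HIT, frames=[3,4,1] (faults so far: 5)
  step 11: ref 3 -> HIT, frames=[3,4,1] (faults so far: 5)
  FIFO total faults: 5
--- LRU ---
  step 0: ref 4 -> FAULT, frames=[4,-,-] (faults so far: 1)
  step 1: ref 2 -> FAULT, frames=[4,2,-] (faults so far: 2)
  step 2: ref 2 -> HIT, frames=[4,2,-] (faults so far: 2)
  step 3: ref 1 -> FAULT, frames=[4,2,1] (faults so far: 3)
  step 4: ref 1 -> HIT, frames=[4,2,1] (faults so far: 3)
  step 5: ref 1 -> HIT, frames=[4,2,1] (faults so far: 3)
  step 6: ref 3 -> FAULT, evict 4, frames=[3,2,1] (faults so far: 4)
  step 7: ref 4 -> FAULT, evict 2, frames=[3,4,1] (faults so far: 5)
  step 8: ref 4 -> HIT, frames=[3,4,1] (faults so far: 5)
  step 9: ref 3 -> HIT, frames=[3,4,1] (faults so far: 5)
  step 10: ref 1 -> HIT, frames=[3,4,1] (faults so far: 5)
  step 11: ref 3 -> HIT, frames=[3,4,1] (faults so far: 5)
  LRU total faults: 5
--- Optimal ---
  step 0: ref 4 -> FAULT, frames=[4,-,-] (faults so far: 1)
  step 1: ref 2 -> FAULT, frames=[4,2,-] (faults so far: 2)
  step 2: ref 2 -> HIT, frames=[4,2,-] (faults so far: 2)
  step 3: ref 1 -> FAULT, frames=[4,2,1] (faults so far: 3)
  step 4: ref 1 -> HIT, frames=[4,2,1] (faults so far: 3)
  step 5: ref 1 -> HIT, frames=[4,2,1] (faults so far: 3)
  step 6: ref 3 -> FAULT, evict 2, frames=[4,3,1] (faults so far: 4)
  step 7: ref 4 -> HIT, frames=[4,3,1] (faults so far: 4)
  step 8: ref 4 -> HIT, frames=[4,3,1] (faults so far: 4)
  step 9: ref 3 -> HIT, frames=[4,3,1] (faults so far: 4)
  step 10: ref 1 -> HIT, frames=[4,3,1] (faults so far: 4)
  step 11: ref 3 -> HIT, frames=[4,3,1] (faults so far: 4)
  Optimal total faults: 4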